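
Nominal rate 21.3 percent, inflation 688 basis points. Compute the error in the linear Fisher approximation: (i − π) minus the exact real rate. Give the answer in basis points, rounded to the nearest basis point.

Approximate: r ≈ 21.300% − 6.880% = 14.4200%
Exact: (1 + 0.2130)/(1 + 0.0688) − 1 = 13.4918%
Error = 14.4200% − 13.4918% = 0.9282% → 93 basis points.

93 basis points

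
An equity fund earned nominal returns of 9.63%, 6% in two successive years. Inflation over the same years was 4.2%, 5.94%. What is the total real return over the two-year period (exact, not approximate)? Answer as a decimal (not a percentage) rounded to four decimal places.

Compound the nominal returns: 1.0963 × 1.0600 = 1.162078.
Compound inflation: 1.0420 × 1.0594 = 1.103895.
Deflate: 1.162078 / 1.103895 = 1.052707.
Total real return = 1.052707 − 1 → 0.0527.

0.0527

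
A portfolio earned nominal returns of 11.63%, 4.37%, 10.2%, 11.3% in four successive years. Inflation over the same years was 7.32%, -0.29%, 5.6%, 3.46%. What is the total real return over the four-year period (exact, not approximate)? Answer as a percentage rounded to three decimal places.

22.230%

Compound the nominal returns: 1.1163 × 1.0437 × 1.1020 × 1.1130 = 1.429004.
Compound inflation: 1.0732 × 0.9971 × 1.0560 × 1.0346 = 1.169111.
Deflate: 1.429004 / 1.169111 = 1.222299.
Total real return = 1.222299 − 1 → 22.230%.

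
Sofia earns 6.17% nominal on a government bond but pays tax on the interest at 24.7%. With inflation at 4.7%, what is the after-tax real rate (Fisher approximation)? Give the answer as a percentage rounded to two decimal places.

-0.05%

After-tax nominal return = 6.17% × (1 − 0.247) = 4.64601%.
r ≈ 4.64601% − 4.7% → -0.05%.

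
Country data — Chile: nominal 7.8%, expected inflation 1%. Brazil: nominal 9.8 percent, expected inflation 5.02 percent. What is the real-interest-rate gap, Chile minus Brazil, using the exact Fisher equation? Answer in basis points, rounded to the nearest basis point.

Chile: (1 + 0.0780)/(1 + 0.0100) − 1 = 6.7327%
Brazil: (1 + 0.0980)/(1 + 0.0502) − 1 = 4.5515%
Differential = 6.7327% − 4.5515% = 2.1812% → 218 basis points.

218 basis points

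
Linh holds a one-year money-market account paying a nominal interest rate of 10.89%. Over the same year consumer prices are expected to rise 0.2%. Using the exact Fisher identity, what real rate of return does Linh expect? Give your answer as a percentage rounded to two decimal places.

By the Fisher identity, 1 + r = (1 + i)/(1 + π).
1 + r = 1.10890 / 1.00200 = 1.106687
r = 1.106687 − 1 = 10.6687%, i.e. 10.67%.

10.67%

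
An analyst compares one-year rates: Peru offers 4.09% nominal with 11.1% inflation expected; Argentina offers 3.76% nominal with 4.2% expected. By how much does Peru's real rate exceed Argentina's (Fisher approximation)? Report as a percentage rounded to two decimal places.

-6.57%

Peru: 4.09% − 11.1% = -7.010%
Argentina: 3.76% − 4.2% = -0.440%
Differential = -6.570% → -6.57%.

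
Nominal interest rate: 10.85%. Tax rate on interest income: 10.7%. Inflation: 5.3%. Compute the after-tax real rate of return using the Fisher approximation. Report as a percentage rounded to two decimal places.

After-tax nominal return = 10.85% × (1 − 0.107) = 9.68905%.
r ≈ 9.68905% − 5.3% → 4.39%.

4.39%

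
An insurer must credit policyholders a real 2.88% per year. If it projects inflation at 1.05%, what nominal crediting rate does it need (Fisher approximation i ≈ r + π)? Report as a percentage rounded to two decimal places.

i ≈ r + π = 2.88% + 1.05% = 3.93%.

3.93%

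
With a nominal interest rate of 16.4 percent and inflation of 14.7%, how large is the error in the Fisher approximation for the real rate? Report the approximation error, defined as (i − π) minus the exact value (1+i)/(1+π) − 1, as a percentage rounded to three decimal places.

0.218%

Approximate: r ≈ 16.400% − 14.700% = 1.7000%
Exact: (1 + 0.1640)/(1 + 0.1470) − 1 = 1.4821%
Error = 1.7000% − 1.4821% = 0.2179% → 0.218%.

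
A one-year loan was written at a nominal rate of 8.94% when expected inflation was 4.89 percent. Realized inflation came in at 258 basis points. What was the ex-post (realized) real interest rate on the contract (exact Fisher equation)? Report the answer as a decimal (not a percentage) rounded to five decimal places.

Ex-post: (1 + 0.0894)/(1 + 0.0258) − 1 = 6.2000%
So the realized real rate is 0.06200.

0.06200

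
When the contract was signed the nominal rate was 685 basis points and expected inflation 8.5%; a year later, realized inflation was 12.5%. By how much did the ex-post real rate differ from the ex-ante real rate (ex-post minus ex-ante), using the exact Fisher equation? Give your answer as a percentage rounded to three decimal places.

Ex-ante: (1 + 0.0685)/(1 + 0.0850) − 1 = -1.52074%
Ex-post: (1 + 0.0685)/(1 + 0.1250) − 1 = -5.02222%
Difference (ex-post − ex-ante) = -3.50148% → -3.501%.

-3.501%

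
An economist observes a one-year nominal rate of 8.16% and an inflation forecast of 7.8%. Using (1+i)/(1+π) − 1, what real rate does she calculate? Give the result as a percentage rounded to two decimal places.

0.33%

By the Fisher relation, 1 + r = (1 + i)/(1 + π).
1 + r = 1.08160 / 1.07800 = 1.003340
r = 1.003340 − 1 = 0.3340%, i.e. 0.33%.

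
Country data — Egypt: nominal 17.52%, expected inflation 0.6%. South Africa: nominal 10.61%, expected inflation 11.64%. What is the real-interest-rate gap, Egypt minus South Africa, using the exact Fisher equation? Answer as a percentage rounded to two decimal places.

Egypt: (1 + 0.1752)/(1 + 0.0060) − 1 = 16.8191%
South Africa: (1 + 0.1061)/(1 + 0.1164) − 1 = -0.9226%
Differential = 16.8191% − (-0.9226%) = 17.7417% → 17.74%.

17.74%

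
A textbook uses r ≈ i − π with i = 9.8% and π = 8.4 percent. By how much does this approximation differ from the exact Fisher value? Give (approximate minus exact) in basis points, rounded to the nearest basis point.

Approximate: r ≈ 9.800% − 8.400% = 1.4000%
Exact: (1 + 0.0980)/(1 + 0.0840) − 1 = 1.2915%
Error = 1.4000% − 1.2915% = 0.1085% → 11 basis points.

11 basis points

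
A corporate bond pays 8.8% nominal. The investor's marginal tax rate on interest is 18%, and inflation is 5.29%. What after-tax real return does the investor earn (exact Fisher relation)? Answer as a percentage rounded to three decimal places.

After-tax nominal return = 8.8% × (1 − 0.18) = 7.2160%.
1 + r = 1.07216 / 1.05290 = 1.018292
After-tax real rate = 1.018292 − 1 → 1.829%.

1.829%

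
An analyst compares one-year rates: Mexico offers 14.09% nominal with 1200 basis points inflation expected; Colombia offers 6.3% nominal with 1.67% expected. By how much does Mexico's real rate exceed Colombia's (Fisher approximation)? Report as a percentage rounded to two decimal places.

-2.54%

Mexico: 14.09% − 12% = 2.090%
Colombia: 6.3% − 1.67% = 4.630%
Differential = -2.540% → -2.54%.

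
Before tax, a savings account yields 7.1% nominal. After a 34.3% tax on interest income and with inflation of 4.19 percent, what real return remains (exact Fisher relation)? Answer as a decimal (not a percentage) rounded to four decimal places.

0.0046

After-tax nominal return = 7.1% × (1 − 0.343) = 4.6647%.
1 + r = 1.046647 / 1.04190 = 1.004556
After-tax real rate = 1.004556 − 1 → 0.0046.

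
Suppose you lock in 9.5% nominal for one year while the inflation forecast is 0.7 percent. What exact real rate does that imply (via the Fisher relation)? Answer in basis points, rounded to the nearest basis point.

1 + r = 1.09500 / 1.00700 = 1.087388
r = 1.087388 − 1 = 8.7388%, i.e. 874 basis points.

874 basis points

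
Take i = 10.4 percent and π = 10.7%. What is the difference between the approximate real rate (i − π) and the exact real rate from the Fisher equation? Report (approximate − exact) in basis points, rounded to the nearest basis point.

-3 basis points

Approximate: r ≈ 10.400% − 10.700% = -0.3000%
Exact: (1 + 0.1040)/(1 + 0.1070) − 1 = -0.2710%
Error = -0.3000% − (-0.2710%) = -0.0290% → -3 basis points.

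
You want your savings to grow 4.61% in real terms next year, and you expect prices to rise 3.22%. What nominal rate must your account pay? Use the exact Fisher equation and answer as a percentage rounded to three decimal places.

7.978%

(1 + i) = (1 + r)(1 + π) = 1.04610 × 1.03220 = 1.07978442
i = 1.07978442 − 1, so the required nominal rate is 7.978%.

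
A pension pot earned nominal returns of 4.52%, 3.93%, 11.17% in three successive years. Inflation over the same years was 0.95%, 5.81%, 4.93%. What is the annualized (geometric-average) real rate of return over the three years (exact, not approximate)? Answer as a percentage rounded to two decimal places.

2.52%

Compound the nominal returns: 1.0452 × 1.0393 × 1.1117 = 1.20761343.
Compound inflation: 1.0095 × 1.0581 × 1.0493 = 1.12081184.
Deflate: 1.20761343 / 1.12081184 = 1.07744528.
Annualized real rate = 1.07744528^(1/3) − 1 = 2.5176% → 2.52%.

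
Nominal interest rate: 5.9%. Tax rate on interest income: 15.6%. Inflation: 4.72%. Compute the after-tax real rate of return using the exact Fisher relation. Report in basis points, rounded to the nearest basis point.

25 basis points

After-tax nominal return = 5.9% × (1 − 0.156) = 4.9796%.
1 + r = 1.049796 / 1.04720 = 1.002479
After-tax real rate = 1.002479 − 1 → 25 basis points.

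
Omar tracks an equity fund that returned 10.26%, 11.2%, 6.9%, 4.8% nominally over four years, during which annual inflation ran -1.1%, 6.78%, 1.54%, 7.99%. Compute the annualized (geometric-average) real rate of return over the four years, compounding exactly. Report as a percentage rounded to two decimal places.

Nominal growth factor = 1.1026 × 1.1120 × 1.0690 × 1.0480 = 1.37360468
Price-level growth factor = 0.9890 × 1.0678 × 1.0154 × 1.0799 = 1.15799560
Real growth factor = 1.37360468 / 1.15799560 = 1.18619163
Annualized real rate = 1.18619163^(1/4) − 1 = 4.3611% → 4.36%.

4.36%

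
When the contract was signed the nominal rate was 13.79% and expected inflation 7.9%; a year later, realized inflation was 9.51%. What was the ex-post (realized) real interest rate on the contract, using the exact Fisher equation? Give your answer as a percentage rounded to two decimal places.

Ex-post: (1 + 0.1379)/(1 + 0.0951) − 1 = 3.9083%
So the realized real rate is 3.91%.

3.91%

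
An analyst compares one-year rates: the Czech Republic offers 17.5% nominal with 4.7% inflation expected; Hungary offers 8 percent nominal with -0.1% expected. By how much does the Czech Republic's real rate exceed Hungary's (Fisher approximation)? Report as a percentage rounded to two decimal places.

The Czech Republic: 17.5% − 4.7% = 12.800%
Hungary: 8% − (-0.1%) = 8.100%
Differential = 4.700% → 4.70%.

4.70%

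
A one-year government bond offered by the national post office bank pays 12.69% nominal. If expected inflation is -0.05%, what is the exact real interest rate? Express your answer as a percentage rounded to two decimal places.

12.75%

1 + r = 1.12690 / 0.99950 = 1.127464
r = 1.127464 − 1 = 12.7464%, i.e. 12.75%.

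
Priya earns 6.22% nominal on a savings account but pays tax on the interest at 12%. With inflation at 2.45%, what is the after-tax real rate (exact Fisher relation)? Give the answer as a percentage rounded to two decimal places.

2.95%

After-tax nominal return = 6.22% × (1 − 0.12) = 5.4736%.
1 + r = 1.054736 / 1.02450 = 1.029513
After-tax real rate = 1.029513 − 1 → 2.95%.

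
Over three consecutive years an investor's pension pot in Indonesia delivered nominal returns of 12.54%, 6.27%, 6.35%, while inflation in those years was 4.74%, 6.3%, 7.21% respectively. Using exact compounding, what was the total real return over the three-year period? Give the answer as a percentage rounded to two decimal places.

6.56%

Nominal growth factor = 1.1254 × 1.0627 × 1.0635 = 1.2719062
Price-level growth factor = 1.0474 × 1.0630 × 1.0721 = 1.1936613
Real growth factor = 1.2719062 / 1.1936613 = 1.0655503
Total real return = 1.0655503 − 1 → 6.56%.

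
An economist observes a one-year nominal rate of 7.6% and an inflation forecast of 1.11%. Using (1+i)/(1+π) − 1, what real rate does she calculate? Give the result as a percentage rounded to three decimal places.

6.419%

1 + r = 1.07600 / 1.01110 = 1.064188
r = 1.064188 − 1 = 6.4188%, i.e. 6.419%.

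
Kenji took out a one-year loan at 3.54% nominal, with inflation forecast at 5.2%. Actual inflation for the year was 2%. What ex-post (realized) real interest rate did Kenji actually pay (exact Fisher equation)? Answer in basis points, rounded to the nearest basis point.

Ex-post: (1 + 0.0354)/(1 + 0.0200) − 1 = 1.5098%
So the realized real rate is 151 basis points.

151 basis points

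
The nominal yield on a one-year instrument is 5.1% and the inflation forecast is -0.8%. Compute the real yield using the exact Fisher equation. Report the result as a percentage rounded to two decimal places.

1 + r = 1.05100 / 0.99200 = 1.059476
r = 1.059476 − 1 = 5.9476%, i.e. 5.95%.

5.95%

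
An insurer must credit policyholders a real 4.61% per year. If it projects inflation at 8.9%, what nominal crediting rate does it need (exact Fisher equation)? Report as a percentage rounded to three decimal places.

13.920%

(1 + i) = (1 + r)(1 + π) = 1.04610 × 1.08900 = 1.1392029
i = 1.1392029 − 1, so the required nominal rate is 13.920%.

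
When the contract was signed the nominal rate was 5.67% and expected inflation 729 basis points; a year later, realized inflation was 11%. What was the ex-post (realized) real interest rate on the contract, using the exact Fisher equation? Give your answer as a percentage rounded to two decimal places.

Ex-post: (1 + 0.0567)/(1 + 0.1100) − 1 = -4.8018%
So the realized real rate is -4.80%.

-4.80%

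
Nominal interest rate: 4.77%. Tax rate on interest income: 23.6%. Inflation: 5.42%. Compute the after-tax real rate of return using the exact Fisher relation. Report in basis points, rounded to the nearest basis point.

After-tax nominal return = 4.77% × (1 − 0.236) = 3.64428%.
1 + r = 1.0364428 / 1.05420 = 0.983156
After-tax real rate = 0.983156 − 1 → -168 basis points.

-168 basis points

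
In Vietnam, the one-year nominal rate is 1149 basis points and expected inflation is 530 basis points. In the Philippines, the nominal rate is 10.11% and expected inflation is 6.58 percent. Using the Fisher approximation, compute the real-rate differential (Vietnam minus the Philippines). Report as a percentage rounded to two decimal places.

2.66%

Vietnam: 11.49% − 5.3% = 6.190%
The Philippines: 10.11% − 6.58% = 3.530%
Differential = 2.660% → 2.66%.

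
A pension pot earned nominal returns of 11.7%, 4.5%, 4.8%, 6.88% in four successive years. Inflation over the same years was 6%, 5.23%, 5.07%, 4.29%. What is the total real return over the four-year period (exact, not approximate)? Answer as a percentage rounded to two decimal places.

6.97%

Nominal growth factor = 1.1170 × 1.0450 × 1.0480 × 1.0688 = 1.307456
Price-level growth factor = 1.0600 × 1.0523 × 1.0507 × 1.0429 = 1.222269
Real growth factor = 1.307456 / 1.222269 = 1.069696
Total real return = 1.069696 − 1 → 6.97%.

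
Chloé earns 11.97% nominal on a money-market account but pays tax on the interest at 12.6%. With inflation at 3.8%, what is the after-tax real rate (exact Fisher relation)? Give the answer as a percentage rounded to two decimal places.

After-tax nominal return = 11.97% × (1 − 0.126) = 10.46178%.
1 + r = 1.1046178 / 1.03800 = 1.064179
After-tax real rate = 1.064179 − 1 → 6.42%.

6.42%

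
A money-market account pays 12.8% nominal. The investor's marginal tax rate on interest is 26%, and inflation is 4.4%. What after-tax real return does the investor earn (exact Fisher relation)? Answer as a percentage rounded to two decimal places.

After-tax nominal return = 12.8% × (1 − 0.26) = 9.4720%.
1 + r = 1.09472 / 1.04400 = 1.048582
After-tax real rate = 1.048582 − 1 → 4.86%.

4.86%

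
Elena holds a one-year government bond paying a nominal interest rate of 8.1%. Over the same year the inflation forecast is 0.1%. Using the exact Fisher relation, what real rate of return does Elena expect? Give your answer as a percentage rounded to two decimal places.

By the Fisher relation, 1 + r = (1 + i)/(1 + π).
1 + r = 1.08100 / 1.00100 = 1.079920
r = 1.079920 − 1 = 7.9920%, i.e. 7.99%.

7.99%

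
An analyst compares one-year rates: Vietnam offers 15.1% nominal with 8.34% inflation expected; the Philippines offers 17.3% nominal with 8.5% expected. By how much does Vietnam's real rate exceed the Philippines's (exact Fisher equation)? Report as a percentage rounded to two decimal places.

Vietnam: (1 + 0.1510)/(1 + 0.0834) − 1 = 6.2396%
The Philippines: (1 + 0.1730)/(1 + 0.0850) − 1 = 8.1106%
Differential = 6.2396% − 8.1106% = -1.8710% → -1.87%.

-1.87%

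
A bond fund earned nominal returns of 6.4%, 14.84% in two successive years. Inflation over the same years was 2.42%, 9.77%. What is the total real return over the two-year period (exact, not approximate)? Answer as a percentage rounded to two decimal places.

Nominal growth factor = 1.0640 × 1.1484 = 1.221898
Price-level growth factor = 1.0242 × 1.0977 = 1.124264
Real growth factor = 1.221898 / 1.124264 = 1.086842
Total real return = 1.086842 − 1 → 8.68%.

8.68%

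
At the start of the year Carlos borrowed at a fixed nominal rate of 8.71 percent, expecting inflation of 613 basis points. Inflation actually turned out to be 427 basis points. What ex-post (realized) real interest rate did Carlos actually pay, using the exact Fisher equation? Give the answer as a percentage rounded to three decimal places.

4.258%

Ex-post: (1 + 0.0871)/(1 + 0.0427) − 1 = 4.2582%
So the realized real rate is 4.258%.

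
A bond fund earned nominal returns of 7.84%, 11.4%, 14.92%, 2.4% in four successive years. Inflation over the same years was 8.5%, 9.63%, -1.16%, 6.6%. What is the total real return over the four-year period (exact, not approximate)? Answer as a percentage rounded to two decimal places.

12.80%

Compound the nominal returns: 1.0784 × 1.1140 × 1.1492 × 1.0240 = 1.413711.
Compound inflation: 1.0850 × 1.0963 × 0.9884 × 1.0660 = 1.253283.
Deflate: 1.413711 / 1.253283 = 1.128006.
Total real return = 1.128006 − 1 → 12.80%.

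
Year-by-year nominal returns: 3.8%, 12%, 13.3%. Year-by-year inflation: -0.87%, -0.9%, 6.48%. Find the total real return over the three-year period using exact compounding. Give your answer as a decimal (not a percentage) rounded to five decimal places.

0.25921

Compound the nominal returns: 1.0380 × 1.1200 × 1.1330 = 1.317180.
Compound inflation: 0.9913 × 0.9910 × 1.0648 = 1.046036.
Deflate: 1.317180 / 1.046036 = 1.259211.
Total real return = 1.259211 − 1 → 0.25921.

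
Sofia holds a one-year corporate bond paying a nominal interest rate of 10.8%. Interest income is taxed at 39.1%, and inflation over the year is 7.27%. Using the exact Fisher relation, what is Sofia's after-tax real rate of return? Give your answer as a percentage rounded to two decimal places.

After-tax nominal return = 10.8% × (1 − 0.391) = 6.5772%.
1 + r = 1.065772 / 1.07270 = 0.993542
After-tax real rate = 0.993542 − 1 → -0.65%.

-0.65%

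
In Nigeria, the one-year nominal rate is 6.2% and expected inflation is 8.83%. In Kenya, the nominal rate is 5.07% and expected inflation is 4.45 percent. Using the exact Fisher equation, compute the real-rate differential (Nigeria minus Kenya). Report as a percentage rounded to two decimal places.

-3.01%

Nigeria: (1 + 0.0620)/(1 + 0.0883) − 1 = -2.4166%
Kenya: (1 + 0.0507)/(1 + 0.0445) − 1 = 0.5936%
Differential = -2.4166% − 0.5936% = -3.0102% → -3.01%.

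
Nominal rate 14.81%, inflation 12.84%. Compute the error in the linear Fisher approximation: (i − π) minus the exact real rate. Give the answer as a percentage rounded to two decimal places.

Approximate: r ≈ 14.810% − 12.840% = 1.9700%
Exact: (1 + 0.1481)/(1 + 0.1284) − 1 = 1.7458%
Error = 1.9700% − 1.7458% = 0.2242% → 0.22%.

0.22%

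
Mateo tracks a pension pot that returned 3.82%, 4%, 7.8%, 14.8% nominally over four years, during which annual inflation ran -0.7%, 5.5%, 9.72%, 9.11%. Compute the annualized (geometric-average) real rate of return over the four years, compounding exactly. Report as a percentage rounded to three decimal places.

1.597%

Nominal growth factor = 1.0382 × 1.0400 × 1.0780 × 1.1480 = 1.33621091
Price-level growth factor = 0.9930 × 1.0550 × 1.0972 × 1.0911 = 1.25415745
Real growth factor = 1.33621091 / 1.25415745 = 1.06542516
Annualized real rate = 1.06542516^(1/4) − 1 = 1.5970% → 1.597%.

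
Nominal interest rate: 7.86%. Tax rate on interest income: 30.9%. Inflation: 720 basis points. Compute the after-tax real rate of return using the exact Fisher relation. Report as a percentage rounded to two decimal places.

-1.65%

After-tax nominal return = 7.86% × (1 − 0.309) = 5.43126%.
1 + r = 1.0543126 / 1.07200 = 0.983501
After-tax real rate = 0.983501 − 1 → -1.65%.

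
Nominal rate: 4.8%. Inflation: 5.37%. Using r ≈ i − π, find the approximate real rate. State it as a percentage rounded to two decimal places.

r ≈ i − π = 4.8% − 5.37% = -0.57%.

-0.57%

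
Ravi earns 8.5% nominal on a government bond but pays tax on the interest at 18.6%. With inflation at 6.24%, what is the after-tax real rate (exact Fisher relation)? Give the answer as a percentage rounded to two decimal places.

After-tax nominal return = 8.5% × (1 − 0.186) = 6.9190%.
1 + r = 1.06919 / 1.06240 = 1.006391
After-tax real rate = 1.006391 − 1 → 0.64%.

0.64%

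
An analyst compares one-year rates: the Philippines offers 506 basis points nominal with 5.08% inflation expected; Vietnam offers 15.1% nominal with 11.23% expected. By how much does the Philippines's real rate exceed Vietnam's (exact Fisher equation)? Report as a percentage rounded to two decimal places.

-3.50%

The Philippines: (1 + 0.0506)/(1 + 0.0508) − 1 = -0.0190%
Vietnam: (1 + 0.1510)/(1 + 0.1123) − 1 = 3.4793%
Differential = -0.0190% − 3.4793% = -3.4983% → -3.50%.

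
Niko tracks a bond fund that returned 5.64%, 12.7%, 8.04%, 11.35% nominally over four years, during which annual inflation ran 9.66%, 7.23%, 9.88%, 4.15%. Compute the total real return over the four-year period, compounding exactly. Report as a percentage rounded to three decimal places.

6.435%

Nominal growth factor = 1.0564 × 1.1270 × 1.0804 × 1.1135 = 1.432277
Price-level growth factor = 1.0966 × 1.0723 × 1.0988 × 1.0415 = 1.345682
Real growth factor = 1.432277 / 1.345682 = 1.064350
Total real return = 1.064350 − 1 → 6.435%.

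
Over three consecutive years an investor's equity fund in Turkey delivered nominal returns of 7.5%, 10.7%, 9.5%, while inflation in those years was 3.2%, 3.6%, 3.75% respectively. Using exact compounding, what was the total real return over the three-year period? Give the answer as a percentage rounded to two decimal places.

Nominal growth factor = 1.0750 × 1.1070 × 1.0950 = 1.303077
Price-level growth factor = 1.0320 × 1.0360 × 1.0375 = 1.109245
Real growth factor = 1.303077 / 1.109245 = 1.174742
Total real return = 1.174742 − 1 → 17.47%.

17.47%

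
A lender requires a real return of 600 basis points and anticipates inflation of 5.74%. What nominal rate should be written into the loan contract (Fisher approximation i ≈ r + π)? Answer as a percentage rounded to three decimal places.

11.740%

i ≈ r + π = 6% + 5.74% = 11.740%.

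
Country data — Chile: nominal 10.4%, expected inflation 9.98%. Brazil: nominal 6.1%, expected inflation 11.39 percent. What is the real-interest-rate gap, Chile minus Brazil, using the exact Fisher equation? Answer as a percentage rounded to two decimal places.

Chile: (1 + 0.1040)/(1 + 0.0998) − 1 = 0.3819%
Brazil: (1 + 0.0610)/(1 + 0.1139) − 1 = -4.7491%
Differential = 0.3819% − (-4.7491%) = 5.1310% → 5.13%.

5.13%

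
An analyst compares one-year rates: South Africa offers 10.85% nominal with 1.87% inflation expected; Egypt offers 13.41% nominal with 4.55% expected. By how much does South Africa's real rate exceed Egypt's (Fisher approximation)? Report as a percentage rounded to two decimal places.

0.12%

South Africa: 10.85% − 1.87% = 8.980%
Egypt: 13.41% − 4.55% = 8.860%
Differential = 0.120% → 0.12%.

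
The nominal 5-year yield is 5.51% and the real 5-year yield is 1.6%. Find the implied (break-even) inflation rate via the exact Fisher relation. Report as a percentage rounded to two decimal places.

(1 + π) = (1 + i)/(1 + r) = 1.05510 / 1.01600 = 1.038484
Break-even inflation = 1.038484 − 1 → 3.85%.

3.85%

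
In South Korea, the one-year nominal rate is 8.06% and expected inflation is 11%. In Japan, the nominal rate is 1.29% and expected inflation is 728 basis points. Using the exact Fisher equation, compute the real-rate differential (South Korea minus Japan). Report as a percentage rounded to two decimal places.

2.93%

South Korea: (1 + 0.0806)/(1 + 0.1100) − 1 = -2.6486%
Japan: (1 + 0.0129)/(1 + 0.0728) − 1 = -5.5835%
Differential = -2.6486% − (-5.5835%) = 2.9349% → 2.93%.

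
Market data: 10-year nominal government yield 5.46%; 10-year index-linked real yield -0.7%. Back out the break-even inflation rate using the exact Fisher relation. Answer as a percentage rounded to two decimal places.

(1 + π) = (1 + i)/(1 + r) = 1.05460 / 0.99300 = 1.062034
Break-even inflation = 1.062034 − 1 → 6.20%.

6.20%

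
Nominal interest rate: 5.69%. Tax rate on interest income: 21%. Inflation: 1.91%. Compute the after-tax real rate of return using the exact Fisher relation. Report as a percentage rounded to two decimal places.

After-tax nominal return = 5.69% × (1 − 0.21) = 4.4951%.
1 + r = 1.044951 / 1.01910 = 1.025366
After-tax real rate = 1.025366 − 1 → 2.54%.

2.54%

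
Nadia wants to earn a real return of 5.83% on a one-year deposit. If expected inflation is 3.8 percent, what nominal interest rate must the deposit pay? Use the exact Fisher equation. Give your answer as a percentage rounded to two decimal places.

(1 + i) = (1 + r)(1 + π) = 1.05830 × 1.03800 = 1.0985154
i = 1.0985154 − 1, so the required nominal rate is 9.85%.

9.85%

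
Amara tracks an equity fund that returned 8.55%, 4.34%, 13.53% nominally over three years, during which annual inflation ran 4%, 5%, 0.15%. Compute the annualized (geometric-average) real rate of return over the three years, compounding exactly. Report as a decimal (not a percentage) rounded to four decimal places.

0.0555

Compound the nominal returns: 1.0855 × 1.0434 × 1.1353 = 1.28585293.
Compound inflation: 1.0400 × 1.0500 × 1.0015 = 1.09363800.
Deflate: 1.28585293 / 1.09363800 = 1.17575736.
Annualized real rate = 1.17575736^(1/3) − 1 = 5.5454% → 0.0555.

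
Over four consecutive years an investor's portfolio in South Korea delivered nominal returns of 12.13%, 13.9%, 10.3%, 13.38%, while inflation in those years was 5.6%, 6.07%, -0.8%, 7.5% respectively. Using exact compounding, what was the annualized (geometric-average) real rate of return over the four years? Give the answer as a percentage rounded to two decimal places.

7.53%

Compound the nominal returns: 1.1213 × 1.1390 × 1.1030 × 1.1338 = 1.59719342.
Compound inflation: 1.0560 × 1.0607 × 0.9920 × 1.0750 = 1.19447379.
Deflate: 1.59719342 / 1.19447379 = 1.33715234.
Annualized real rate = 1.33715234^(1/4) − 1 = 7.5339% → 7.53%.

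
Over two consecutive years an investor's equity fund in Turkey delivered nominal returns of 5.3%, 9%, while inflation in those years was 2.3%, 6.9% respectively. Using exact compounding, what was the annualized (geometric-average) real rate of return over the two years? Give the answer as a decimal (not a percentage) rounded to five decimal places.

0.02447

Nominal growth factor = 1.0530 × 1.0900 = 1.14777000
Price-level growth factor = 1.0230 × 1.0690 = 1.09358700
Real growth factor = 1.14777000 / 1.09358700 = 1.04954613
Annualized real rate = 1.04954613^(1/2) − 1 = 2.4474% → 0.02447.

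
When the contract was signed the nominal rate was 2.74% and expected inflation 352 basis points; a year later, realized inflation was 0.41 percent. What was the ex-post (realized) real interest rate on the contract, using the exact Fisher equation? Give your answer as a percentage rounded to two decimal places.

2.32%

Ex-post: (1 + 0.0274)/(1 + 0.0041) − 1 = 2.3205%
So the realized real rate is 2.32%.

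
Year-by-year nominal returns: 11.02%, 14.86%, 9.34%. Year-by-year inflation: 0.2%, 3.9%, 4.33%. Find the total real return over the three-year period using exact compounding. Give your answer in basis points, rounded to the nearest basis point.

2837 basis points

Nominal growth factor = 1.1102 × 1.1486 × 1.0934 = 1.394277
Price-level growth factor = 1.0020 × 1.0390 × 1.0433 = 1.086157
Real growth factor = 1.394277 / 1.086157 = 1.283680
Total real return = 1.283680 − 1 → 2837 basis points.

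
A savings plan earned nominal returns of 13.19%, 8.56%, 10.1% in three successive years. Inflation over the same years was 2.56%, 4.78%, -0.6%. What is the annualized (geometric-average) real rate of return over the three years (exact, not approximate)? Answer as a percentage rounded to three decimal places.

8.195%

Nominal growth factor = 1.1319 × 1.0856 × 1.1010 = 1.35289849
Price-level growth factor = 1.0256 × 1.0478 × 0.9940 = 1.06817594
Real growth factor = 1.35289849 / 1.06817594 = 1.26655024
Annualized real rate = 1.26655024^(1/3) − 1 = 8.1951% → 8.195%.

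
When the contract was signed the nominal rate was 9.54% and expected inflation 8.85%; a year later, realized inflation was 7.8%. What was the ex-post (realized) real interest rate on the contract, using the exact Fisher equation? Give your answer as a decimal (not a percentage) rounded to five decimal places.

0.01614

Ex-post: (1 + 0.0954)/(1 + 0.0780) − 1 = 1.6141%
So the realized real rate is 0.01614.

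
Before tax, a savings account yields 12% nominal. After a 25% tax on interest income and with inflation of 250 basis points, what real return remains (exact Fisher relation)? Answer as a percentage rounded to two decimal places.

After-tax nominal return = 12% × (1 − 0.25) = 9.0000%.
1 + r = 1.09000 / 1.02500 = 1.063415
After-tax real rate = 1.063415 − 1 → 6.34%.

6.34%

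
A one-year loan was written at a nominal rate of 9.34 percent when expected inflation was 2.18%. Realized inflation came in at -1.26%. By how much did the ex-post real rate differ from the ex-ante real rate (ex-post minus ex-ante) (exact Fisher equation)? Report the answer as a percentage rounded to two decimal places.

3.73%

Ex-ante: (1 + 0.0934)/(1 + 0.0218) − 1 = 7.0072%
Ex-post: (1 + 0.0934)/(1 − 0.0126) − 1 = 10.7353%
Difference (ex-post − ex-ante) = 3.7280% → 3.73%.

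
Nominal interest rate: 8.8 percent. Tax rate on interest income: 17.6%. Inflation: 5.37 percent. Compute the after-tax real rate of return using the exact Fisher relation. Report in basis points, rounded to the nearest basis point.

After-tax nominal return = 8.8% × (1 − 0.176) = 7.2512%.
1 + r = 1.072512 / 1.05370 = 1.017853
After-tax real rate = 1.017853 − 1 → 179 basis points.

179 basis points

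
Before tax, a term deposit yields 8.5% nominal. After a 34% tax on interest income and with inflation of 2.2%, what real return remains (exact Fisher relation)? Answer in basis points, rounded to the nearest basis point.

After-tax nominal return = 8.5% × (1 − 0.34) = 5.6100%.
1 + r = 1.05610 / 1.02200 = 1.033366
After-tax real rate = 1.033366 − 1 → 334 basis points.

334 basis points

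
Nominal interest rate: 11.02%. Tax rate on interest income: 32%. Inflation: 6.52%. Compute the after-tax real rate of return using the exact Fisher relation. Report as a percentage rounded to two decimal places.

After-tax nominal return = 11.02% × (1 − 0.32) = 7.4936%.
1 + r = 1.074936 / 1.06520 = 1.009140
After-tax real rate = 1.009140 − 1 → 0.91%.

0.91%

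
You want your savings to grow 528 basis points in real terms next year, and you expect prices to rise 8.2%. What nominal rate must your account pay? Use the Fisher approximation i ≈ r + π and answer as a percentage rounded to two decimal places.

13.48%

i ≈ r + π = 5.28% + 8.2% = 13.48%.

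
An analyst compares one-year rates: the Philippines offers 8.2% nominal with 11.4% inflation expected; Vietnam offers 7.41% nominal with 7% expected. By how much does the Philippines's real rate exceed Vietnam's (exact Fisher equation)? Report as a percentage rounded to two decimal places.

-3.26%

The Philippines: (1 + 0.0820)/(1 + 0.1140) − 1 = -2.8725%
Vietnam: (1 + 0.0741)/(1 + 0.0700) − 1 = 0.3832%
Differential = -2.8725% − 0.3832% = -3.2557% → -3.26%.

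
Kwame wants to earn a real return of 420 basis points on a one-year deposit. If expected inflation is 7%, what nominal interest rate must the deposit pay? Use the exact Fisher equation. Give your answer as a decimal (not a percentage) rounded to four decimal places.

(1 + i) = (1 + r)(1 + π) = 1.04200 × 1.07000 = 1.11494
i = 1.11494 − 1, so the required nominal rate is 0.1149.

0.1149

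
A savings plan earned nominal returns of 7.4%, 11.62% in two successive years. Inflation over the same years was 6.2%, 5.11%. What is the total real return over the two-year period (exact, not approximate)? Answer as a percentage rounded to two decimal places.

Compound the nominal returns: 1.0740 × 1.1162 = 1.198799.
Compound inflation: 1.0620 × 1.0511 = 1.116268.
Deflate: 1.198799 / 1.116268 = 1.073934.
Total real return = 1.073934 − 1 → 7.39%.

7.39%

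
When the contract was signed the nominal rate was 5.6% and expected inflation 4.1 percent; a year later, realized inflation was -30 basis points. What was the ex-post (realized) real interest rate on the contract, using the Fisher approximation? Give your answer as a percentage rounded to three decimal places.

5.900%

Ex-post: 5.6% − (-0.3%) = 5.900%
So the realized real rate is 5.900%.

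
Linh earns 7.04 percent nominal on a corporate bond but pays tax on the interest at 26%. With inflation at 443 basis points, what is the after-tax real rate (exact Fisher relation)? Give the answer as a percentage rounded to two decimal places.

0.75%

After-tax nominal return = 7.04% × (1 − 0.26) = 5.2096%.
1 + r = 1.052096 / 1.04430 = 1.007465
After-tax real rate = 1.007465 − 1 → 0.75%.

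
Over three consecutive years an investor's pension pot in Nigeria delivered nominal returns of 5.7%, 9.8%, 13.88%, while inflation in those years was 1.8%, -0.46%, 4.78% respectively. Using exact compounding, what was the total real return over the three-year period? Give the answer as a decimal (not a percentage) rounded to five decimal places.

Compound the nominal returns: 1.0570 × 1.0980 × 1.1388 = 1.321675.
Compound inflation: 1.0180 × 0.9954 × 1.0478 = 1.061754.
Deflate: 1.321675 / 1.061754 = 1.244804.
Total real return = 1.244804 − 1 → 0.24480.

0.24480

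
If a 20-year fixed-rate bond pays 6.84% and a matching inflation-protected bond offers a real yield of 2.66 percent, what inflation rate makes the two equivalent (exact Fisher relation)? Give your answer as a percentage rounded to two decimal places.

4.07%

(1 + π) = (1 + i)/(1 + r) = 1.06840 / 1.02660 = 1.040717
Break-even inflation = 1.040717 − 1 → 4.07%.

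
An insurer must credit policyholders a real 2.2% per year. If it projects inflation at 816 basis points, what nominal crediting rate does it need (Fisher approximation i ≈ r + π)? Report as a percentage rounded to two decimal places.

10.36%

i ≈ r + π = 2.2% + 8.16% = 10.36%.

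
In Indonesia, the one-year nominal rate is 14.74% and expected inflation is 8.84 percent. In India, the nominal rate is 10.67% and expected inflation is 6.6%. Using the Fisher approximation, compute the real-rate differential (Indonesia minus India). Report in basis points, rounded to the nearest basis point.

183 basis points

Indonesia: 14.74% − 8.84% = 5.900%
India: 10.67% − 6.6% = 4.070%
Differential = 1.830% → 183 basis points.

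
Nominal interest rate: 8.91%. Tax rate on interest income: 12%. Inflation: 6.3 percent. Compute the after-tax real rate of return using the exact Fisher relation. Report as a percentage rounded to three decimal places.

1.449%

After-tax nominal return = 8.91% × (1 − 0.12) = 7.8408%.
1 + r = 1.078408 / 1.06300 = 1.0144948
After-tax real rate = 1.0144948 − 1 → 1.449%.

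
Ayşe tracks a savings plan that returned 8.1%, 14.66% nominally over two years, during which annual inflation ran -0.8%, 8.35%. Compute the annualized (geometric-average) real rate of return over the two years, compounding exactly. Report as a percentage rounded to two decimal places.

Nominal growth factor = 1.0810 × 1.1466 = 1.23947460
Price-level growth factor = 0.9920 × 1.0835 = 1.07483200
Real growth factor = 1.23947460 / 1.07483200 = 1.15317985
Annualized real rate = 1.15317985^(1/2) − 1 = 7.3862% → 7.39%.

7.39%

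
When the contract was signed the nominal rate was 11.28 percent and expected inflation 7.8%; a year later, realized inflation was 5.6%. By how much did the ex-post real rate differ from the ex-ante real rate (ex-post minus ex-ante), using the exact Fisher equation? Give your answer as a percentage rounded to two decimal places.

Ex-ante: (1 + 0.1128)/(1 + 0.0780) − 1 = 3.2282%
Ex-post: (1 + 0.1128)/(1 + 0.0560) − 1 = 5.3788%
Difference (ex-post − ex-ante) = 2.1506% → 2.15%.

2.15%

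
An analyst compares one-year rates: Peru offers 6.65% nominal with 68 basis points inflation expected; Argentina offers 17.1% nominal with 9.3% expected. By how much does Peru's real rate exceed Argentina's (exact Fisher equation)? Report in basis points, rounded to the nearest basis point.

-121 basis points

Peru: (1 + 0.0665)/(1 + 0.0068) − 1 = 5.9297%
Argentina: (1 + 0.1710)/(1 + 0.0930) − 1 = 7.1363%
Differential = 5.9297% − 7.1363% = -1.2066% → -121 basis points.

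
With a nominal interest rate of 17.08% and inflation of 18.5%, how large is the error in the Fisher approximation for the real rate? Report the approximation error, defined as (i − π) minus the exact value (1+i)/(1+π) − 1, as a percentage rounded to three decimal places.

-0.222%

Approximate: r ≈ 17.080% − 18.500% = -1.4200%
Exact: (1 + 0.1708)/(1 + 0.1850) − 1 = -1.1983%
Error = -1.4200% − (-1.1983%) = -0.2217% → -0.222%.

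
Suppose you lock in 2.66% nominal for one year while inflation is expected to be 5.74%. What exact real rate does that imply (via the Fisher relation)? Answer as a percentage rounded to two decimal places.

-2.91%

By the Fisher relation, 1 + r = (1 + i)/(1 + π).
1 + r = 1.02660 / 1.05740 = 0.970872
r = 0.970872 − 1 = -2.9128%, i.e. -2.91%.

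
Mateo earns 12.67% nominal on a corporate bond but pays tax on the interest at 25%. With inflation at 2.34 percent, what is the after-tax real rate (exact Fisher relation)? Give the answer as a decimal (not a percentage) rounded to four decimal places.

0.0700

After-tax nominal return = 12.67% × (1 − 0.25) = 9.5025%.
1 + r = 1.095025 / 1.02340 = 1.069987
After-tax real rate = 1.069987 − 1 → 0.0700.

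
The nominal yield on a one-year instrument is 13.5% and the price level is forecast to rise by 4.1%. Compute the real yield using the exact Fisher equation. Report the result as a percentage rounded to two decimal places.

9.03%

By the Fisher relation, 1 + r = (1 + i)/(1 + π).
1 + r = 1.13500 / 1.04100 = 1.090298
r = 1.090298 − 1 = 9.0298%, i.e. 9.03%.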